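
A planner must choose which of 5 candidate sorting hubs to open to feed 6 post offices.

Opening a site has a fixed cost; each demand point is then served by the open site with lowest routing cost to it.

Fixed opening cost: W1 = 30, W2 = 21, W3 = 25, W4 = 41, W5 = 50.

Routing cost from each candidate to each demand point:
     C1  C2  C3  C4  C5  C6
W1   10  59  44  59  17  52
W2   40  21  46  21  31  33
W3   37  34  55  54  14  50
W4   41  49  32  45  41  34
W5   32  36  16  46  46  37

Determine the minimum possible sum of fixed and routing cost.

197

Open {W1, W2}: assign each demand point to its cheapest open site.
  C1→W1 10, C2→W2 21, C3→W1 44, C4→W2 21, C5→W1 17, C6→W2 33
  routing cost 146, fixed 51 → total 197.
Compare {W2}: routing cost 192 + fixed 21 = 213.
Compare {W2, W3}: routing cost 172 + fixed 46 = 218.
Compare {W1, W2, W3}: routing cost 143 + fixed 76 = 219.
All other subsets cost ≥ 213. Minimum total cost: 197.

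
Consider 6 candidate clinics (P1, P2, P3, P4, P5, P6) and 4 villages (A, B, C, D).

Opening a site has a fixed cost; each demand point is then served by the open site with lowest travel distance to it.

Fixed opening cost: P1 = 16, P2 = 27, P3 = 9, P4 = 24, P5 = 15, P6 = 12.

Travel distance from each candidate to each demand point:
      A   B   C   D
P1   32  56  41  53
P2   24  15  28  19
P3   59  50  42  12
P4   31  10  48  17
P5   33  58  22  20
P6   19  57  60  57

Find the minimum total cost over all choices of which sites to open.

Open {P2}: assign each demand point to its cheapest open site.
  A→P2 24, B→P2 15, C→P2 28, D→P2 19
  travel distance 86, fixed 27 → total 113.
Compare {P2, P3}: travel distance 79 + fixed 36 = 115.
Compare {P4, P5}: travel distance 80 + fixed 39 = 119.
Compare {P4, P5, P6}: travel distance 68 + fixed 51 = 119.
All other subsets cost ≥ 115. Minimum total cost: 113.

113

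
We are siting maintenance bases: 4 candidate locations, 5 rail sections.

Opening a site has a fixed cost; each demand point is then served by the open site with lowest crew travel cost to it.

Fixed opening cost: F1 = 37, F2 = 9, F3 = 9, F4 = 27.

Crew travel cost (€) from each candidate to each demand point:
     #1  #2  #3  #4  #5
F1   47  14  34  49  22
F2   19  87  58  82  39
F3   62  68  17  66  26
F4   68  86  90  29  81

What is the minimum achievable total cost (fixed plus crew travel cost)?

Open {F1, F2, F3}: assign each demand point to its cheapest open site.
  #1→F2 19, #2→F1 14, #3→F3 17, #4→F1 49, #5→F1 22
  crew travel cost 121, fixed 55 → total 176.
Compare {F1, F2, F3, F4}: crew travel cost 101 + fixed 82 = 183.
Compare {F1, F2}: crew travel cost 138 + fixed 46 = 184.
Compare {F1, F2, F4}: crew travel cost 118 + fixed 73 = 191.
All other subsets cost ≥ 183. Minimum total cost: 176.

176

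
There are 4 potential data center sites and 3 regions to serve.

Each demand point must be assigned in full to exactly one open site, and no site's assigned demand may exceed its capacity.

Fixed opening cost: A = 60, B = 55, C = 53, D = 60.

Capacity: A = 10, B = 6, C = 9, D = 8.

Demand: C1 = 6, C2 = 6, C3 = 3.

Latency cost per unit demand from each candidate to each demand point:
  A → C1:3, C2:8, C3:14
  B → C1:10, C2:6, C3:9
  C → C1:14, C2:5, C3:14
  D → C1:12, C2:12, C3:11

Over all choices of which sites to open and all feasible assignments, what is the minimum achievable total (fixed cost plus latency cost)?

Open {A, C}; cheapest assignment that respects the capacities:
  A (cap 10, load 9): C1, C3 — cost 6×3 + 3×14 = 60
  C (cap 9, load 6): C2 — cost 6×5 = 30
  Shipping 90, fixed 113 → total 203.
  Any other capacity-feasible assignment to {A, C} ships for at least 90.
Compare {A, B}: its best feasible assignment gives total 211.
Compare {B, C}: its best feasible assignment gives total 240.
Every other set of open sites that can feasibly serve all demand totals ≥ 211 even under its best assignment. Minimum: 203.

203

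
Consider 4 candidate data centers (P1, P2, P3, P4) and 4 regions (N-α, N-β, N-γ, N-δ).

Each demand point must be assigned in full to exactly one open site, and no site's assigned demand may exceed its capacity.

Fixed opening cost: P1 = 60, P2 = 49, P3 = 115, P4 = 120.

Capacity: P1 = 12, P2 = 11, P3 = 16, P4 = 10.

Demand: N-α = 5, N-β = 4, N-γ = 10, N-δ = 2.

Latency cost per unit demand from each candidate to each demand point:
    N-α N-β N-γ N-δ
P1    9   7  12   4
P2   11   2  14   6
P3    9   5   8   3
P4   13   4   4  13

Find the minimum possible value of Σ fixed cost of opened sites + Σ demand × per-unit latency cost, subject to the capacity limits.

Open {P2, P4}; cheapest assignment that respects the capacities:
  P2 (cap 11, load 11): N-α, N-β, N-δ — cost 5×11 + 4×2 + 2×6 = 75
  P4 (cap 10, load 10): N-γ — cost 10×4 = 40
  Shipping 115, fixed 169 → total 284.
  Any other capacity-feasible assignment to {P2, P4} ships for at least 115.
Compare {P1, P2}: its best feasible assignment gives total 300.
Compare {P1, P4}: its best feasible assignment gives total 301.
Every other set of open sites that can feasibly serve all demand totals ≥ 300 even under its best assignment. Minimum: 284.

284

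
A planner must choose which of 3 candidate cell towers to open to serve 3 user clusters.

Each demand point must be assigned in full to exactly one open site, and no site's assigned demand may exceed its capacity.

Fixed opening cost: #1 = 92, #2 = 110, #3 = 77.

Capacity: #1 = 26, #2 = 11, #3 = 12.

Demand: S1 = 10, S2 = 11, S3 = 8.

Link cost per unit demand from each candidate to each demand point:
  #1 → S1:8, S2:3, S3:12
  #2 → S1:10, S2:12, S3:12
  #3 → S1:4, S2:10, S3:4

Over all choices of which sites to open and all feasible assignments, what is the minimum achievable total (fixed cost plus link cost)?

314

Open {#1, #3}; cheapest assignment that respects the capacities:
  #1 (cap 26, load 21): S1, S2 — cost 10×8 + 11×3 = 113
  #3 (cap 12, load 8): S3 — cost 8×4 = 32
  Shipping 145, fixed 169 → total 314.
  Any other capacity-feasible assignment to {#1, #3} ships for at least 145.
Compare {#1, #2}: its best feasible assignment gives total 411.
Compare {#1, #2, #3}: its best feasible assignment gives total 424.
Every other set of open sites that can feasibly serve all demand totals ≥ 411 even under its best assignment. Minimum: 314.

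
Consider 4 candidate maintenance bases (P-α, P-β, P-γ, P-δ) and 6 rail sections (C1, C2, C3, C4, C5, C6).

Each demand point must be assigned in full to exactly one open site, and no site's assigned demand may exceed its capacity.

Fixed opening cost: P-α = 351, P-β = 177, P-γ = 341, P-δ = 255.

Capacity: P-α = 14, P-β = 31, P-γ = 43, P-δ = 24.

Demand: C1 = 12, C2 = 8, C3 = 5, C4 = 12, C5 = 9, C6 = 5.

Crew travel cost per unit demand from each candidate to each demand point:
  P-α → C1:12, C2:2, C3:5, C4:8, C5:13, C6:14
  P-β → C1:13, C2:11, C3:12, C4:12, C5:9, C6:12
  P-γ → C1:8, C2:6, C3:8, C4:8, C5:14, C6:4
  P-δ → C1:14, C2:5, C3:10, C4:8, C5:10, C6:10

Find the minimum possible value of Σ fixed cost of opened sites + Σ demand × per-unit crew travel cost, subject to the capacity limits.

Open {P-β, P-γ}; cheapest assignment that respects the capacities:
  P-β (cap 31, load 9): C5 — cost 9×9 = 81
  P-γ (cap 43, load 42): C1, C2, C3, C4, C6 — cost 12×8 + 8×6 + 5×8 + 12×8 + 5×4 = 300
  Shipping 381, fixed 518 → total 899.
  Any other capacity-feasible assignment to {P-β, P-γ} ships for at least 381.
Compare {P-β, P-δ}: its best feasible assignment gives total 925.
Compare {P-γ, P-δ}: its best feasible assignment gives total 978.
Every other set of open sites that can feasibly serve all demand totals ≥ 925 even under its best assignment. Minimum: 899.

899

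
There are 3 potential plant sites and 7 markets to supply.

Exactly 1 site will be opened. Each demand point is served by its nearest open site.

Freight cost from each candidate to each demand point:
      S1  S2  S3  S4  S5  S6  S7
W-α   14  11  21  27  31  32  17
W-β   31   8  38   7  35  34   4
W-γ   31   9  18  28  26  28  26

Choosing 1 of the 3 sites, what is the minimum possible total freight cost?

Open {W-α}.
  S1→W-α 14, S2→W-α 11, S3→W-α 21, S4→W-α 27, S5→W-α 31, S6→W-α 32, S7→W-α 17  ⇒ total 153.
Compare {W-β}: total 157.
Compare {W-γ}: total 166.

153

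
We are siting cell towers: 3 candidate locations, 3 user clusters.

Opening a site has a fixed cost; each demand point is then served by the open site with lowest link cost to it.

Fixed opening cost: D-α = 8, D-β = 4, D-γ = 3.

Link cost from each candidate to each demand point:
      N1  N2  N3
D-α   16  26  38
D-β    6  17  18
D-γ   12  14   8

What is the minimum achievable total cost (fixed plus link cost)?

35

Open {D-β, D-γ}: assign each demand point to its cheapest open site.
  N1→D-β 6, N2→D-γ 14, N3→D-γ 8
  link cost 28, fixed 7 → total 35.
Compare {D-γ}: link cost 34 + fixed 3 = 37.
Compare {D-α, D-β, D-γ}: link cost 28 + fixed 15 = 43.
Compare {D-β}: link cost 41 + fixed 4 = 45.
All other subsets cost ≥ 37. Minimum total cost: 35.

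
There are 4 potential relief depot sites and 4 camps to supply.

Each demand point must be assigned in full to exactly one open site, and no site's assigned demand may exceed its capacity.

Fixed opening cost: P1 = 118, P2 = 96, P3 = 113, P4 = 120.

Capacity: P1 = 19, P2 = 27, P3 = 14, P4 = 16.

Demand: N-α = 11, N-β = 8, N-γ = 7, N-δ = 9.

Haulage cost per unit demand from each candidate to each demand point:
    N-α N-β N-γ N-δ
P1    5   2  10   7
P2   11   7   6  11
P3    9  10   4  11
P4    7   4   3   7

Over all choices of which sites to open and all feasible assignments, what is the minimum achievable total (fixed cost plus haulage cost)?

Open {P1, P4}; cheapest assignment that respects the capacities:
  P1 (cap 19, load 19): N-α, N-β — cost 11×5 + 8×2 = 71
  P4 (cap 16, load 16): N-γ, N-δ — cost 7×3 + 9×7 = 84
  Shipping 155, fixed 238 → total 393.
  Any other capacity-feasible assignment to {P1, P4} ships for at least 155.
Compare {P1, P2}: its best feasible assignment gives total 426.
Compare {P2, P4}: its best feasible assignment gives total 477.
Every other set of open sites that can feasibly serve all demand totals ≥ 426 even under its best assignment. Minimum: 393.

393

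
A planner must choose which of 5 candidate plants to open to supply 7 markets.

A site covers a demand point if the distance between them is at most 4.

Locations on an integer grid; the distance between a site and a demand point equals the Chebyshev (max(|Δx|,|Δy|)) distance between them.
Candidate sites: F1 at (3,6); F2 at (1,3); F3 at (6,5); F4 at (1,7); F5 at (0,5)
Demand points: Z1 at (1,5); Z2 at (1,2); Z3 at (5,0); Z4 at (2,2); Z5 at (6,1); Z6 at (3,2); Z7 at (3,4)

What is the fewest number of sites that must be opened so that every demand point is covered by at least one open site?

2

Coverage sets (demand points within 4 of each site):
  F1: {Z1, Z2, Z4, Z6, Z7}
  F2: {Z1, Z2, Z3, Z4, Z6, Z7}
  F3: {Z4, Z5, Z6, Z7}
  F4: {Z1, Z7}
  F5: {Z1, Z2, Z4, Z6, Z7}
No single site covers all 7 demand points.
But {F2, F3} covers everything, so the minimum is 2.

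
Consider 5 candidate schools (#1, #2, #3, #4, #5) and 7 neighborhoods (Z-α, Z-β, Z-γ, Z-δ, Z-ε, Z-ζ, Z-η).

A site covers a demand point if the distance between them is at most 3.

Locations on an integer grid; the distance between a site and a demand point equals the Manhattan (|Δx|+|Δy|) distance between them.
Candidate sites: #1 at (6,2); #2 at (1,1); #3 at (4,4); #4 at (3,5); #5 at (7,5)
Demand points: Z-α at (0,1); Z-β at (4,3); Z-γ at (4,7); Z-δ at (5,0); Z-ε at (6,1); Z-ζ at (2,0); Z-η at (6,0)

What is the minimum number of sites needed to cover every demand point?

Coverage sets (demand points within 3 of each site):
  #1: {Z-β, Z-δ, Z-ε, Z-η}
  #2: {Z-α, Z-ζ}
  #3: {Z-β, Z-γ}
  #4: {Z-β, Z-γ}
  #5: {}
No 2 sites suffice: every size-2 union leaves at least one demand point uncovered.
But {#1, #2, #3} covers everything, so the minimum is 3.

3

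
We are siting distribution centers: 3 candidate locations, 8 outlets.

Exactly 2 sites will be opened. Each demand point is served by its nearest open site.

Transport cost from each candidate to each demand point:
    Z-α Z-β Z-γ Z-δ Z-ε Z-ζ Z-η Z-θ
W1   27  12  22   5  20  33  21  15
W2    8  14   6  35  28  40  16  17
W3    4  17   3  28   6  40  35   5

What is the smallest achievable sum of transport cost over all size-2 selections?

Open {W1, W3}.
  Z-α→W3 4, Z-β→W1 12, Z-γ→W3 3, Z-δ→W1 5, Z-ε→W3 6, Z-ζ→W1 33, Z-η→W1 21, Z-θ→W3 5  ⇒ total 89.
Compare {W1, W2}: total 115.
Compare {W2, W3}: total 116.

89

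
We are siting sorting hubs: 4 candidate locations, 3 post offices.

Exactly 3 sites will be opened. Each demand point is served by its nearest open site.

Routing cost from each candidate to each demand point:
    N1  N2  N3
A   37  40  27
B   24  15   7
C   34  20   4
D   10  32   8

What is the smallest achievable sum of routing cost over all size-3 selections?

Open {B, C, D}.
  N1→D 10, N2→B 15, N3→C 4  ⇒ total 29.
Compare {A, B, D}: total 32.
Compare {A, C, D}: total 34.
No size-3 selection does better; minimum is 29.

29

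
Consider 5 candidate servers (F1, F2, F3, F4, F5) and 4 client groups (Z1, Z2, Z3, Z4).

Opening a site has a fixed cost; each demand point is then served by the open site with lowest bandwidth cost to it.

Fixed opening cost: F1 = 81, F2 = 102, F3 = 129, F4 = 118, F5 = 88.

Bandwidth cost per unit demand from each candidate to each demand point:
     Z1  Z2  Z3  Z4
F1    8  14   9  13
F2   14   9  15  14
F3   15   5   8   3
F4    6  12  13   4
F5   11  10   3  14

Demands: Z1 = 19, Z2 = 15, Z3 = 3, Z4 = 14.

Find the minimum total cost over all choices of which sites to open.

502

Open {F3, F4}: assign each demand point to its cheapest open site.
  Z1→F4 19×6=114, Z2→F3 15×5=75, Z3→F3 3×8=24, Z4→F3 14×3=42
  bandwidth cost 255, fixed 247 → total 502.
Compare {F1, F3}: bandwidth cost 293 + fixed 210 = 503.
Compare {F4}: bandwidth cost 389 + fixed 118 = 507.
Compare {F4, F5}: bandwidth cost 329 + fixed 206 = 535.
All other subsets cost ≥ 503. Minimum total cost: 502.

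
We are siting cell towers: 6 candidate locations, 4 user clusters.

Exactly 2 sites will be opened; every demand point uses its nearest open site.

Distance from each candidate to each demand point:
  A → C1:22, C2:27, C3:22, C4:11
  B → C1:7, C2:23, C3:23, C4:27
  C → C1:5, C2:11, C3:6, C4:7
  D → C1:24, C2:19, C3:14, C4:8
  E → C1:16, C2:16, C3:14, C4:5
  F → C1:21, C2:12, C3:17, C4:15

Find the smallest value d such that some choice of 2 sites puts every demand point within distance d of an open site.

Open {A, C}.
  Farthest demand point is C2 at distance 11 (to C); all others are ≤ 11.
With {B, C} the worst case is 11.
With {C, D} the worst case is 11.
No size-2 selection achieves below 11.

11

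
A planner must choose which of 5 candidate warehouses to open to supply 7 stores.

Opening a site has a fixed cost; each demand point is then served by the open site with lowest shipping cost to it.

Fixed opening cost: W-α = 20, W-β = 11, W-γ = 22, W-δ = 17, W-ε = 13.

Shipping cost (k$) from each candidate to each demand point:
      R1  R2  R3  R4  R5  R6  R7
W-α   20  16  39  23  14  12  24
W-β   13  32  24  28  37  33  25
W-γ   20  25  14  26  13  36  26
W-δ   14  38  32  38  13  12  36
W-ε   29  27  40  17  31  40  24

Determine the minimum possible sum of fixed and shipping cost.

Open {W-α, W-β}: assign each demand point to its cheapest open site.
  R1→W-β 13, R2→W-α 16, R3→W-β 24, R4→W-α 23, R5→W-α 14, R6→W-α 12, R7→W-α 24
  shipping cost 126, fixed 31 → total 157.
Compare {W-α, W-γ}: shipping cost 122 + fixed 42 = 164.
Compare {W-α, W-β, W-ε}: shipping cost 120 + fixed 44 = 164.
Compare {W-α}: shipping cost 148 + fixed 20 = 168.
All other subsets cost ≥ 164. Minimum total cost: 157.

157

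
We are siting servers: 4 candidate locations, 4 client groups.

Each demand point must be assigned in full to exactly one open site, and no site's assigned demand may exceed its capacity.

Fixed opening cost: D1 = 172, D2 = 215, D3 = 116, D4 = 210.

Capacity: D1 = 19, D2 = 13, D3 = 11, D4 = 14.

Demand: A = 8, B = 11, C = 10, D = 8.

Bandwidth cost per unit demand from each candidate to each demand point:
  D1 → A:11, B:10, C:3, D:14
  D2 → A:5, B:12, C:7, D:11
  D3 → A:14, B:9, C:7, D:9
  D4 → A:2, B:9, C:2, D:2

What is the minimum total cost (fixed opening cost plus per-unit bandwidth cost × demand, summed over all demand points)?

731

Open {D1, D3, D4}; cheapest assignment that respects the capacities:
  D1 (cap 19, load 18): A, C — cost 8×11 + 10×3 = 118
  D3 (cap 11, load 11): B — cost 11×9 = 99
  D4 (cap 14, load 8): D — cost 8×2 = 16
  Shipping 233, fixed 498 → total 731.
  Any other capacity-feasible assignment to {D1, D3, D4} ships for at least 233.
Compare {D1, D2, D3}: its best feasible assignment gives total 784.
Compare {D1, D2, D4}: its best feasible assignment gives total 863.
Every other set of open sites that can feasibly serve all demand totals ≥ 784 even under its best assignment. Minimum: 731.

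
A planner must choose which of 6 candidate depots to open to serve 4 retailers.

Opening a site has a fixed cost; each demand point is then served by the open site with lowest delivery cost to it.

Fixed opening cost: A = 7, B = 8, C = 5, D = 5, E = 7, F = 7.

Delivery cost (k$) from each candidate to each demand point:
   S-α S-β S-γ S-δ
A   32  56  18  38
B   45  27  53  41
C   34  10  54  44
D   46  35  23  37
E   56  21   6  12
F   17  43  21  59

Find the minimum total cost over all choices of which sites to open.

64

Open {C, E, F}: assign each demand point to its cheapest open site.
  S-α→F 17, S-β→C 10, S-γ→E 6, S-δ→E 12
  delivery cost 45, fixed 19 → total 64.
Compare {C, D, E, F}: delivery cost 45 + fixed 24 = 69.
Compare {E, F}: delivery cost 56 + fixed 14 = 70.
Compare {A, C, E, F}: delivery cost 45 + fixed 26 = 71.
All other subsets cost ≥ 69. Minimum total cost: 64.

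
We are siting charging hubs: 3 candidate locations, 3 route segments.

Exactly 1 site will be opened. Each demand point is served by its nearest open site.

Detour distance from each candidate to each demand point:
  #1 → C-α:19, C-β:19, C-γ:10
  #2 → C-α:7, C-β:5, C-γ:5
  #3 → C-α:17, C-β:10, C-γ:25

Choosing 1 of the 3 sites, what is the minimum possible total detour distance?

Open {#2}.
  C-α→#2 7, C-β→#2 5, C-γ→#2 5  ⇒ total 17.
Compare {#1}: total 48.
Compare {#3}: total 52.

17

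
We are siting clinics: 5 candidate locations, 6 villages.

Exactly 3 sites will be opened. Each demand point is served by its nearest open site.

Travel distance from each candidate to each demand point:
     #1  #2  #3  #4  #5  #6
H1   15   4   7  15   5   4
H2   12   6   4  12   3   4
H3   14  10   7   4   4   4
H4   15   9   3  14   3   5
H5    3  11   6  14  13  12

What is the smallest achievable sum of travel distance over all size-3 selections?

Open {H2, H3, H5}.
  #1→H5 3, #2→H2 6, #3→H2 4, #4→H3 4, #5→H2 3, #6→H2 4  ⇒ total 24.
Compare {H1, H3, H5}: total 25.
Compare {H3, H4, H5}: total 26.
No size-3 selection does better; minimum is 24.

24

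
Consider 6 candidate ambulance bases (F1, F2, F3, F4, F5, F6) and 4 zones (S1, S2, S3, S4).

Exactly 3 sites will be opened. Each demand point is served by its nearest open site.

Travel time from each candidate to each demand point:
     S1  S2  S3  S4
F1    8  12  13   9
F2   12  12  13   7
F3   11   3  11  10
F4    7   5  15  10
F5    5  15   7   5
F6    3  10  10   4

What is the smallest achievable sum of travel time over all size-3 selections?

Open {F3, F5, F6}.
  S1→F6 3, S2→F3 3, S3→F5 7, S4→F6 4  ⇒ total 17.
Compare {F4, F5, F6}: total 19.
Compare {F1, F3, F5}: total 20.
No size-3 selection does better; minimum is 17.

17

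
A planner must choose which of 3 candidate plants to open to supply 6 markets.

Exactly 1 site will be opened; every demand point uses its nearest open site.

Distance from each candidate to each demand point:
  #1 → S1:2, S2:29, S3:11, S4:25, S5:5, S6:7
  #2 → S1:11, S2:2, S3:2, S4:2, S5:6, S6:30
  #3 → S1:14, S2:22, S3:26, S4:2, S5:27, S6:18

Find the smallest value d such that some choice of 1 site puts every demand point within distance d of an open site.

Open {#3}.
  Farthest demand point is S5 at distance 27 (to #3); all others are ≤ 27.
With {#1} the worst case is 29.
With {#2} the worst case is 30.
No size-1 selection achieves below 27.

27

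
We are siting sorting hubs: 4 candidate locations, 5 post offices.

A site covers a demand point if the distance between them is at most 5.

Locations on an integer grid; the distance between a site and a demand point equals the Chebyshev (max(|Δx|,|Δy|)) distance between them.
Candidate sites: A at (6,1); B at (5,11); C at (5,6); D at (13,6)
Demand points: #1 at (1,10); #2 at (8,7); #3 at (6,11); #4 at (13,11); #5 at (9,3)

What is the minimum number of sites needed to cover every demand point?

2

Coverage sets (demand points within 5 of each site):
  A: {#5}
  B: {#1, #2, #3}
  C: {#1, #2, #3, #5}
  D: {#2, #4, #5}
No single site covers all 5 demand points.
But {B, D} covers everything, so the minimum is 2.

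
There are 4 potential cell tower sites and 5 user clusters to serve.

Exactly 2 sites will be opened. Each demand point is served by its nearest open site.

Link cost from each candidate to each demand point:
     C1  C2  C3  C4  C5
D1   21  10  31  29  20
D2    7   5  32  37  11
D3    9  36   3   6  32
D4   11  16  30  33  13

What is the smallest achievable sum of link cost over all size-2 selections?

Open {D2, D3}.
  C1→D2 7, C2→D2 5, C3→D3 3, C4→D3 6, C5→D2 11  ⇒ total 32.
Compare {D3, D4}: total 47.
Compare {D1, D3}: total 48.
No size-2 selection does better; minimum is 32.

32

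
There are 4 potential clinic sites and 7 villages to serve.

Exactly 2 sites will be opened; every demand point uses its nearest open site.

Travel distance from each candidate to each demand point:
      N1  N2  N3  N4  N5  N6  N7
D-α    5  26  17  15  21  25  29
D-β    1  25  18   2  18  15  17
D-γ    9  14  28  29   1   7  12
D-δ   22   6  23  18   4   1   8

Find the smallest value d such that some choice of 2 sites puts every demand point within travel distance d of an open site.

Open {D-α, D-γ}.
  Farthest demand point is N3 at travel distance 17 (to D-α); all others are ≤ 17.
With {D-α, D-δ} the worst case is 17.
With {D-β, D-γ} the worst case is 18.
No size-2 selection achieves below 17.

17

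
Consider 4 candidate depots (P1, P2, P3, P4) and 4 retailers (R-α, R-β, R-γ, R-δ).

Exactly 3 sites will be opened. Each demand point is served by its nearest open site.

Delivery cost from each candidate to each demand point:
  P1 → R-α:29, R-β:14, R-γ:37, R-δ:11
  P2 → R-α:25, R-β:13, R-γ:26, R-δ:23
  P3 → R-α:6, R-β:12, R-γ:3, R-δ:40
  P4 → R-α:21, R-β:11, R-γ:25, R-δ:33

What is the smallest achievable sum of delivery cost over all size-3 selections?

Open {P1, P3, P4}.
  R-α→P3 6, R-β→P4 11, R-γ→P3 3, R-δ→P1 11  ⇒ total 31.
Compare {P1, P2, P3}: total 32.
Compare {P2, P3, P4}: total 43.
No size-3 selection does better; minimum is 31.

31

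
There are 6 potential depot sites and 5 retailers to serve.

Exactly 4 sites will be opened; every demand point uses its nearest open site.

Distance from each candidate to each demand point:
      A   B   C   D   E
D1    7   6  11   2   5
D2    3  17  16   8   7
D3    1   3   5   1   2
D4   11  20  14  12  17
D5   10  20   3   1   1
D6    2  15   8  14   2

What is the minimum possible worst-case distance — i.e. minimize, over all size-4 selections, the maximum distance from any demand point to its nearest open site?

3

Open {D1, D2, D3, D5}.
  Farthest demand point is B at distance 3 (to D3); all others are ≤ 3.
With {D1, D3, D4, D5} the worst case is 3.
With {D1, D3, D5, D6} the worst case is 3.
No size-4 selection achieves below 3.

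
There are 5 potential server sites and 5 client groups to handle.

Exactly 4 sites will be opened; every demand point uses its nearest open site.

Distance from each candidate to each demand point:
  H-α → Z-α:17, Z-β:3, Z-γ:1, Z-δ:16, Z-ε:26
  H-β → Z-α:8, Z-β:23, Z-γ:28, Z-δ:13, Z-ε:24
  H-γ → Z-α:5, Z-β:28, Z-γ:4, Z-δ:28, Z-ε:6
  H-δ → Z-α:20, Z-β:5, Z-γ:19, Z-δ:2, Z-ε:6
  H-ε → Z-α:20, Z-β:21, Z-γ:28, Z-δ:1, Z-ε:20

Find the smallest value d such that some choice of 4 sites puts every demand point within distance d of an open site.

Open {H-α, H-β, H-γ, H-δ}.
  Farthest demand point is Z-ε at distance 6 (to H-γ); all others are ≤ 6.
With {H-α, H-β, H-γ, H-ε} the worst case is 6.
With {H-α, H-γ, H-δ, H-ε} the worst case is 6.
No size-4 selection achieves below 6.

6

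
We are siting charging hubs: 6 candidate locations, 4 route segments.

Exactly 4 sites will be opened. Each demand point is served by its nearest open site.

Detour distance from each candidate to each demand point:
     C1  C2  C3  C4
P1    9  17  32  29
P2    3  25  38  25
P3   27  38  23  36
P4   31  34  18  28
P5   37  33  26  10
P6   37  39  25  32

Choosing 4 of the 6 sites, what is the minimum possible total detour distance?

48

Open {P1, P2, P4, P5}.
  C1→P2 3, C2→P1 17, C3→P4 18, C4→P5 10  ⇒ total 48.
Compare {P1, P2, P3, P5}: total 53.
Compare {P1, P3, P4, P5}: total 54.
No size-4 selection does better; minimum is 48.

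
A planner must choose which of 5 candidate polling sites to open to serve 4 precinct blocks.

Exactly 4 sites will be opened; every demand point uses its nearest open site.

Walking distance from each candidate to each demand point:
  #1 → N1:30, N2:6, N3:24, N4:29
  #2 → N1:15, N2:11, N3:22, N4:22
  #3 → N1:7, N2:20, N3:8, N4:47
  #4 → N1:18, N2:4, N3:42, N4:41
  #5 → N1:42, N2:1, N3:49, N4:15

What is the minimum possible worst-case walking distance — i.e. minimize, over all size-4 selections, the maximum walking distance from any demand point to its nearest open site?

Open {#1, #2, #3, #5}.
  Farthest demand point is N4 at walking distance 15 (to #5); all others are ≤ 15.
With {#1, #3, #4, #5} the worst case is 15.
With {#2, #3, #4, #5} the worst case is 15.
No size-4 selection achieves below 15.

15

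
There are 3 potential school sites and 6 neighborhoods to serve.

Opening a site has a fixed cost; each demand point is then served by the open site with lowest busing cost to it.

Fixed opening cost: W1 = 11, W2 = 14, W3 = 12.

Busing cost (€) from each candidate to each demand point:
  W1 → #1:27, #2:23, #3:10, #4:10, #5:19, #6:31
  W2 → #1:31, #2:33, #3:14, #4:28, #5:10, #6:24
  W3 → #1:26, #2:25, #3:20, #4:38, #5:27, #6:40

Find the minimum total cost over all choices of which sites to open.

Open {W1, W2}: assign each demand point to its cheapest open site.
  #1→W1 27, #2→W1 23, #3→W1 10, #4→W1 10, #5→W2 10, #6→W2 24
  busing cost 104, fixed 25 → total 129.
Compare {W1}: busing cost 120 + fixed 11 = 131.
Compare {W1, W2, W3}: busing cost 103 + fixed 37 = 140.
Compare {W1, W3}: busing cost 119 + fixed 23 = 142.
All other subsets cost ≥ 131. Minimum total cost: 129.

129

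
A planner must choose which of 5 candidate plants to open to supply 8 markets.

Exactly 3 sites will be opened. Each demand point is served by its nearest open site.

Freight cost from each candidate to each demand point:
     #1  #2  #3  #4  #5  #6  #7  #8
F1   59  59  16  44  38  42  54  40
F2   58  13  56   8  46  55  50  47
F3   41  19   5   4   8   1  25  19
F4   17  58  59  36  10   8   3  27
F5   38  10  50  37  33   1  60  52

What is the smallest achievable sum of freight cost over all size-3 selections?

Open {F3, F4, F5}.
  #1→F4 17, #2→F5 10, #3→F3 5, #4→F3 4, #5→F3 8, #6→F3 1, #7→F4 3, #8→F3 19  ⇒ total 67.
Compare {F2, F3, F4}: total 70.
Compare {F1, F3, F4}: total 76.
No size-3 selection does better; minimum is 67.

67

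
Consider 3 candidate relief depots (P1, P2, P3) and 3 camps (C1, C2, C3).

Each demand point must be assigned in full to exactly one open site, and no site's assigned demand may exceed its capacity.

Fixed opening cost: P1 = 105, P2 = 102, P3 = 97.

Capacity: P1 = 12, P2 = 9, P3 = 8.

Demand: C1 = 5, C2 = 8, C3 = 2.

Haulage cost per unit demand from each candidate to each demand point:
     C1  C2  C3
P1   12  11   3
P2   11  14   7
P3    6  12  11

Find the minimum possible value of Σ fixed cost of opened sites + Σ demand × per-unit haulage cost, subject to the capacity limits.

326

Open {P1, P3}; cheapest assignment that respects the capacities:
  P1 (cap 12, load 10): C2, C3 — cost 8×11 + 2×3 = 94
  P3 (cap 8, load 5): C1 — cost 5×6 = 30
  Shipping 124, fixed 202 → total 326.
  Any other capacity-feasible assignment to {P1, P3} ships for at least 124.
Compare {P1, P2}: its best feasible assignment gives total 356.
Compare {P2, P3}: its best feasible assignment gives total 363.
Every other set of open sites that can feasibly serve all demand totals ≥ 356 even under its best assignment. Minimum: 326.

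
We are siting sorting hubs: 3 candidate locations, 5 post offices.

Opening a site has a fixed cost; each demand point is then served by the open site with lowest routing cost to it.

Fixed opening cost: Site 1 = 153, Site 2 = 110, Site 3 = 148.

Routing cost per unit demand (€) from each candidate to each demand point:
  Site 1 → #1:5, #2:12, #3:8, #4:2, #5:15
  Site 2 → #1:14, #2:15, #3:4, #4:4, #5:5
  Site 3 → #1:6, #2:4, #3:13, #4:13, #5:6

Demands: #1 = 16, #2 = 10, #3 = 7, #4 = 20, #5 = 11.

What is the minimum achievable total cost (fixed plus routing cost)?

Open {Site 2, Site 3}: assign each demand point to its cheapest open site.
  #1→Site 3 16×6=96, #2→Site 3 10×4=40, #3→Site 2 7×4=28, #4→Site 2 20×4=80, #5→Site 2 11×5=55
  routing cost 299, fixed 258 → total 557.
Compare {Site 1, Site 3}: routing cost 282 + fixed 301 = 583.
Compare {Site 1, Site 2}: routing cost 323 + fixed 263 = 586.
Compare {Site 1}: routing cost 461 + fixed 153 = 614.
All other subsets cost ≥ 583. Minimum total cost: 557.

557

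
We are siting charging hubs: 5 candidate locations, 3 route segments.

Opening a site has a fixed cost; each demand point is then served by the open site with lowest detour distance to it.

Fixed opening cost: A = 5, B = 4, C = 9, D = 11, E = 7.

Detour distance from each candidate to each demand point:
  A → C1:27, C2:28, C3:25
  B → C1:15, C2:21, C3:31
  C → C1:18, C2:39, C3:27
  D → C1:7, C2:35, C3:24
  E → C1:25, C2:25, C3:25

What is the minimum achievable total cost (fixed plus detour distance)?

Open {B, D}: assign each demand point to its cheapest open site.
  C1→D 7, C2→B 21, C3→D 24
  detour distance 52, fixed 15 → total 67.
Compare {A, B}: detour distance 61 + fixed 9 = 70.
Compare {B}: detour distance 67 + fixed 4 = 71.
Compare {B, E}: detour distance 61 + fixed 11 = 72.
All other subsets cost ≥ 70. Minimum total cost: 67.

67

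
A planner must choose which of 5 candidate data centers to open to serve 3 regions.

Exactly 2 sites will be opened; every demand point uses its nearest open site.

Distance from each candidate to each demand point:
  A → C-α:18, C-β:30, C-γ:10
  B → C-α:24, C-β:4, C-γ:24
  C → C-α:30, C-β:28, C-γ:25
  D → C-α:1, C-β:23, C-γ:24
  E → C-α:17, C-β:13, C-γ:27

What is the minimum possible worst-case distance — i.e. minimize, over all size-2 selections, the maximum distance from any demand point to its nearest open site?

17

Open {A, E}.
  Farthest demand point is C-α at distance 17 (to E); all others are ≤ 17.
With {A, B} the worst case is 18.
With {A, D} the worst case is 23.
No size-2 selection achieves below 17.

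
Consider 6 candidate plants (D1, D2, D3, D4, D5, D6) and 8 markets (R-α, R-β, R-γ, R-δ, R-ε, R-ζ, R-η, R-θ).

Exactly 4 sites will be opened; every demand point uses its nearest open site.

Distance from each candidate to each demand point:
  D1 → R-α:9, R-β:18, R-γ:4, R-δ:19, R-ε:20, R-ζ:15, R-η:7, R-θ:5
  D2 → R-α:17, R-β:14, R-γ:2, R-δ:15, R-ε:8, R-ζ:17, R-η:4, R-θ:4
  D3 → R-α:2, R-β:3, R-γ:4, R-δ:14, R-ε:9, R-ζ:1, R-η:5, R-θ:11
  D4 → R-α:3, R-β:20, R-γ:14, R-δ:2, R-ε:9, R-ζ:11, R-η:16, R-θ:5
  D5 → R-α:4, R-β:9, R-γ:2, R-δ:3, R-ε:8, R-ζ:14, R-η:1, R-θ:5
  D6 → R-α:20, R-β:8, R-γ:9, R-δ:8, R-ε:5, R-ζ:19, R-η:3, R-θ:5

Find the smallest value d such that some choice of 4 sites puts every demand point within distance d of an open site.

5

Open {D1, D3, D4, D6}.
  Farthest demand point is R-ε at distance 5 (to D6); all others are ≤ 5.
With {D1, D3, D5, D6} the worst case is 5.
With {D2, D3, D4, D6} the worst case is 5.
No size-4 selection achieves below 5.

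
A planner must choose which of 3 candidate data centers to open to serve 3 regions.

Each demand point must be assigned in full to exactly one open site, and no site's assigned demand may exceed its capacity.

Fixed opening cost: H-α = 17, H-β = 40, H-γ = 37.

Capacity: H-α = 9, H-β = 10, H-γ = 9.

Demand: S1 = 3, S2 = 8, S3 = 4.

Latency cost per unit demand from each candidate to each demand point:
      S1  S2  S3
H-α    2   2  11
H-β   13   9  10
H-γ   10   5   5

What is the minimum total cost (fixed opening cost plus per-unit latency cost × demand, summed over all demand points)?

Open {H-α, H-γ}; cheapest assignment that respects the capacities:
  H-α (cap 9, load 8): S2 — cost 8×2 = 16
  H-γ (cap 9, load 7): S1, S3 — cost 3×10 + 4×5 = 50
  Shipping 66, fixed 54 → total 120.
  Any other capacity-feasible assignment to {H-α, H-γ} ships for at least 66.
Compare {H-α, H-β}: its best feasible assignment gives total 152.
Compare {H-α, H-β, H-γ}: its best feasible assignment gives total 160.
Every other set of open sites that can feasibly serve all demand totals ≥ 152 even under its best assignment. Minimum: 120.

120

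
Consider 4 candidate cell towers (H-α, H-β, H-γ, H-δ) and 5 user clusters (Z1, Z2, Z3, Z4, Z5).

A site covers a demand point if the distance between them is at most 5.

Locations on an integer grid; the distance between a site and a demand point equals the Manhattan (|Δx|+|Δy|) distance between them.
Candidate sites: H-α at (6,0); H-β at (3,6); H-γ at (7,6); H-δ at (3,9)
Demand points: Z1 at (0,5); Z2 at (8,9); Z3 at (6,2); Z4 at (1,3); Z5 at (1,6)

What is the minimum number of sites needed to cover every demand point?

2

Coverage sets (demand points within 5 of each site):
  H-α: {Z3}
  H-β: {Z1, Z4, Z5}
  H-γ: {Z2, Z3}
  H-δ: {Z2, Z5}
No single site covers all 5 demand points.
But {H-β, H-γ} covers everything, so the minimum is 2.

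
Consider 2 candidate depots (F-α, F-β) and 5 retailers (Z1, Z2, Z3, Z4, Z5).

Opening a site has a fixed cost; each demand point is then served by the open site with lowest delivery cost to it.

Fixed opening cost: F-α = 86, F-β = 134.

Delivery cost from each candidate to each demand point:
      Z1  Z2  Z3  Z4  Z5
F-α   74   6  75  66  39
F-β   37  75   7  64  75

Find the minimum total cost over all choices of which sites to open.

Open {F-α}: assign each demand point to its cheapest open site.
  Z1→F-α 74, Z2→F-α 6, Z3→F-α 75, Z4→F-α 66, Z5→F-α 39
  delivery cost 260, fixed 86 → total 346.
Compare {F-α, F-β}: delivery cost 153 + fixed 220 = 373.
Compare {F-β}: delivery cost 258 + fixed 134 = 392.

346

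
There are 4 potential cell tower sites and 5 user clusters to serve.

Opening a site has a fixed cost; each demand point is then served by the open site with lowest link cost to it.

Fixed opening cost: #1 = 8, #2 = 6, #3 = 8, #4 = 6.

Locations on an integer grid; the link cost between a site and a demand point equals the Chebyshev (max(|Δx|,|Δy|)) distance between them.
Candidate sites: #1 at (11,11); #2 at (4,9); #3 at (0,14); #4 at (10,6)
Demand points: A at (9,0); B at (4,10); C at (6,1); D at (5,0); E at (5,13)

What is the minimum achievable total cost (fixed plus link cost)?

Open {#2, #4}: assign each demand point to its cheapest open site.
  A→#4 6, B→#2 1, C→#4 5, D→#4 6, E→#2 4
  link cost 22, fixed 12 → total 34.
Compare {#4}: link cost 30 + fixed 6 = 36.
Compare {#2}: link cost 31 + fixed 6 = 37.
Compare {#3, #4}: link cost 26 + fixed 14 = 40.
All other subsets cost ≥ 36. Minimum total cost: 34.

34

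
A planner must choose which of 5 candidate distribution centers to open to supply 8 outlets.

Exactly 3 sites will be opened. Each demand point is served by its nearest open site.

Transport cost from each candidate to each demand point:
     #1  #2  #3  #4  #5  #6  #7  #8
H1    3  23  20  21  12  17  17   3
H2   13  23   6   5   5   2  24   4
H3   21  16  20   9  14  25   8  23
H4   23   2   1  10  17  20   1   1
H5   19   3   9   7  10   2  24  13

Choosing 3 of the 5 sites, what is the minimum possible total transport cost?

Open {H1, H2, H4}.
  #1→H1 3, #2→H4 2, #3→H4 1, #4→H2 5, #5→H2 5, #6→H2 2, #7→H4 1, #8→H4 1  ⇒ total 20.
Compare {H1, H4, H5}: total 27.
Compare {H2, H3, H4}: total 30.
No size-3 selection does better; minimum is 20.

20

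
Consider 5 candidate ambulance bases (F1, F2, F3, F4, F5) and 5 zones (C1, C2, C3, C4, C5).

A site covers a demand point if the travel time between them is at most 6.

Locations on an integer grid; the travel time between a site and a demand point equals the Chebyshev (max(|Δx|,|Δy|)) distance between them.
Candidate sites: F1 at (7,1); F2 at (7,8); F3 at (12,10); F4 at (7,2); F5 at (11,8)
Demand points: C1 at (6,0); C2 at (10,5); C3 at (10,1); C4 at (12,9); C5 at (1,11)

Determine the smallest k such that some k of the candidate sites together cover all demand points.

2

Coverage sets (demand points within 6 of each site):
  F1: {C1, C2, C3}
  F2: {C2, C4, C5}
  F3: {C2, C4}
  F4: {C1, C2, C3}
  F5: {C2, C4}
No single site covers all 5 demand points.
But {F1, F2} covers everything, so the minimum is 2.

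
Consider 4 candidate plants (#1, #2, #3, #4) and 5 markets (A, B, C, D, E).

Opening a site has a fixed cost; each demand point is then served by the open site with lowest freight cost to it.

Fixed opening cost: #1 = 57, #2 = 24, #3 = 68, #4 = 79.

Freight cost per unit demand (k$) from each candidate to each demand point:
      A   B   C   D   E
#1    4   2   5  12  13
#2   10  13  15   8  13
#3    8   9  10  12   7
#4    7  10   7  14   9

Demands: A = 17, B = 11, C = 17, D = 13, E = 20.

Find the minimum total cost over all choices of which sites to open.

Open {#1, #2, #3}: assign each demand point to its cheapest open site.
  A→#1 17×4=68, B→#1 11×2=22, C→#1 17×5=85, D→#2 13×8=104, E→#3 20×7=140
  freight cost 419, fixed 149 → total 568.
Compare {#1, #3}: freight cost 471 + fixed 125 = 596.
Compare {#1, #2, #4}: freight cost 459 + fixed 160 = 619.
Compare {#1, #2}: freight cost 539 + fixed 81 = 620.
All other subsets cost ≥ 596. Minimum total cost: 568.

568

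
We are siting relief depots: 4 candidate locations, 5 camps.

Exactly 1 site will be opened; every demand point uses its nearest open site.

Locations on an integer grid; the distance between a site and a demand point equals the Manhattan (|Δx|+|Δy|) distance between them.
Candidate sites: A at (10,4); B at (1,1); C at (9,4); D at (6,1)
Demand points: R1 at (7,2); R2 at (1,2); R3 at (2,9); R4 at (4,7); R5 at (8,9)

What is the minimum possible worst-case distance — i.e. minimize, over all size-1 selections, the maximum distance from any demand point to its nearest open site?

12

Open {C}.
  Farthest demand point is R3 at distance 12 (to C); all others are ≤ 12.
With {D} the worst case is 12.
With {A} the worst case is 13.
No size-1 selection achieves below 12.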